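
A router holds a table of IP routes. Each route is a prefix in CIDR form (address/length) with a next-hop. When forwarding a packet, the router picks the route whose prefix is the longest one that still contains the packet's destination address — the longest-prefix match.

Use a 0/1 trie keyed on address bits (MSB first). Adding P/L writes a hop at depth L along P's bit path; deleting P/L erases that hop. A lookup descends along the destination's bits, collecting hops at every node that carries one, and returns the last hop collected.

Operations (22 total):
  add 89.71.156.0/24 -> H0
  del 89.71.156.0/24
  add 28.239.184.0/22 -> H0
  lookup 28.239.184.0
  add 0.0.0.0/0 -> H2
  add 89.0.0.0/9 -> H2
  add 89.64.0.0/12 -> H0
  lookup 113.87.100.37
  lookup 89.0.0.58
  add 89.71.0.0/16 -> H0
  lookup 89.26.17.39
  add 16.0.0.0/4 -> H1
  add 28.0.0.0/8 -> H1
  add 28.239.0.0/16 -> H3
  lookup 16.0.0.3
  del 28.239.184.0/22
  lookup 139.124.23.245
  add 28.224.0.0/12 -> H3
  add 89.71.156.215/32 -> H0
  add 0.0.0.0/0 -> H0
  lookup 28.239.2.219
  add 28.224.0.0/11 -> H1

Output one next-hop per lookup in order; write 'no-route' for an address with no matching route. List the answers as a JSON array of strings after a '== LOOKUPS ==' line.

Process each operation:
  add 89.71.156.0/24 -> H0 at depth 24
  del 89.71.156.0/24 (clear depth 24)
  add 28.239.184.0/22 -> H0 at depth 22
  ? 28.239.184.0  path d0:-→d1:-→d2:-→d3:-→d4:-→d5:-→d6:-→d7:-→d8:-→d9:-→d10:-→d11:-→d12:-→d13:-→d14:-→d15:-→d16:-→d17:-→d18:-→d19:-→d20:-→d21:-→d22:H0  best=H0
  add 0.0.0.0/0 -> H2 at depth 0
  add 89.0.0.0/9 -> H2 at depth 9
  add 89.64.0.0/12 -> H0 at depth 12
  ? 113.87.100.37  path d0:H2→d1:-→d2:-  best=H2
  ? 89.0.0.58  path d0:H2→d1:-→d2:-→d3:-→d4:-→d5:-→d6:-→d7:-→d8:-→d9:H2  best=H2
  add 89.71.0.0/16 -> H0 at depth 16
  ? 89.26.17.39  path d0:H2→d1:-→d2:-→d3:-→d4:-→d5:-→d6:-→d7:-→d8:-→d9:H2  best=H2
  add 16.0.0.0/4 -> H1 at depth 4
  add 28.0.0.0/8 -> H1 at depth 8
  add 28.239.0.0/16 -> H3 at depth 16
  ? 16.0.0.3  path d0:H2→d1:-→d2:-→d3:-→d4:H1  best=H1
  del 28.239.184.0/22 (clear depth 22)
  ? 139.124.23.245  path d0:H2  best=H2
  add 28.224.0.0/12 -> H3 at depth 12
  add 89.71.156.215/32 -> H0 at depth 32
  add 0.0.0.0/0 -> H0 at depth 0
  ? 28.239.2.219  path d0:H0→d1:-→d2:-→d3:-→d4:H1→d5:-→d6:-→d7:-→d8:H1→d9:-→d10:-→d11:-→d12:H3→d13:-→d14:-→d15:-→d16:H3  best=H3
  add 28.224.0.0/11 -> H1 at depth 11

== LOOKUPS ==
["H0","H2","H2","H2","H1","H2","H3"]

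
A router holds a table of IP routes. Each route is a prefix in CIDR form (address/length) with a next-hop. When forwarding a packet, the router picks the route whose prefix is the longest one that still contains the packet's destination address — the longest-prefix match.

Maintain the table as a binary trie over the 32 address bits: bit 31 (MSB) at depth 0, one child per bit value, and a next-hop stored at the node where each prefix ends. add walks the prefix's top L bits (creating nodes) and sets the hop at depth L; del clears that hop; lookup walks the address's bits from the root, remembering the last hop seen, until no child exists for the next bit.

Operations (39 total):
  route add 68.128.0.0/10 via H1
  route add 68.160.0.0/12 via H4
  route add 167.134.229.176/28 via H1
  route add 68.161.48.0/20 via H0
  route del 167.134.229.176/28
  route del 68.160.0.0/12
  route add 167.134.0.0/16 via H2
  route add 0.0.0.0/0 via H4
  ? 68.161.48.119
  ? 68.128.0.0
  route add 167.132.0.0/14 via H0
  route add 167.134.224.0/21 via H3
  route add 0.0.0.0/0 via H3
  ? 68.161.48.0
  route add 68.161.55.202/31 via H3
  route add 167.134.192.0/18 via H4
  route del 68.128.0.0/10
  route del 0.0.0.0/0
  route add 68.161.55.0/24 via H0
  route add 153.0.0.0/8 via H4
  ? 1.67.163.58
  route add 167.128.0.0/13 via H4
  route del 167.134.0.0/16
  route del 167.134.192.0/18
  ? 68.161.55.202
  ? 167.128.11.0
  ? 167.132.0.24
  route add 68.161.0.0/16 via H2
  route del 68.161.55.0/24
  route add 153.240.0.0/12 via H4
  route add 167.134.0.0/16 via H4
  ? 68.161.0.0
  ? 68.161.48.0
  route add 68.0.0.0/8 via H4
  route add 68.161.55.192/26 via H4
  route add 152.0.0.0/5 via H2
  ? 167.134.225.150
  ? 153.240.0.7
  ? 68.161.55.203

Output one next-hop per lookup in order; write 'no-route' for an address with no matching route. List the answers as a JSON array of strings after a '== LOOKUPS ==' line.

Trace:
  + 68.128.0.0/10 (H1) depth=10
  + 68.160.0.0/12 (H4) depth=12
  + 167.134.229.176/28 (H1) depth=28
  + 68.161.48.0/20 (H0) depth=20
  del 167.134.229.176/28 (clear depth 28)
  del 68.160.0.0/12 (clear depth 12)
  + 167.134.0.0/16 (H2) depth=16
  + 0.0.0.0/0 (H4) depth=0
  lookup 68.161.48.119: bits 01000100101000010011 walk d0:H4→d1:-→d2:-→d3:-→d4:-→d5:-→d6:-→d7:-→d8:-→d9:-→d10:H1→d11:-→d12:-→d13:-→d14:-→d15:-→d16:-→d17:-→d18:-→d19:-→d20:H0 -> H0
  lookup 68.128.0.0: bits 0100010010 walk d0:H4→d1:-→d2:-→d3:-→d4:-→d5:-→d6:-→d7:-→d8:-→d9:-→d10:H1 -> H1
  + 167.132.0.0/14 (H0) depth=14
  + 167.134.224.0/21 (H3) depth=21
  + 0.0.0.0/0 (H3) depth=0
  lookup 68.161.48.0: bits 01000100101000010011 walk d0:H3→d1:-→d2:-→d3:-→d4:-→d5:-→d6:-→d7:-→d8:-→d9:-→d10:H1→d11:-→d12:-→d13:-→d14:-→d15:-→d16:-→d17:-→d18:-→d19:-→d20:H0 -> H0
  + 68.161.55.202/31 (H3) depth=31
  + 167.134.192.0/18 (H4) depth=18
  del 68.128.0.0/10 (clear depth 10)
  del 0.0.0.0/0 (clear depth 0)
  + 68.161.55.0/24 (H0) depth=24
  + 153.0.0.0/8 (H4) depth=8
  lookup 1.67.163.58: bits 0 walk d0:-→d1:- -> no-route
  + 167.128.0.0/13 (H4) depth=13
  del 167.134.0.0/16 (clear depth 16)
  del 167.134.192.0/18 (clear depth 18)
  lookup 68.161.55.202: bits 0100010010100001001101111100101 walk d0:-→d1:-→d2:-→d3:-→d4:-→d5:-→d6:-→d7:-→d8:-→d9:-→d10:-→d11:-→d12:-→d13:-→d14:-→d15:-→d16:-→d17:-→d18:-→d19:-→d20:H0→d21:-→d22:-→d23:-→d24:H0→d25:-→d26:-→d27:-→d28:-→d29:-→d30:-→d31:H3 -> H3
  lookup 167.128.11.0: bits 1010011110000 walk d0:-→d1:-→d2:-→d3:-→d4:-→d5:-→d6:-→d7:-→d8:-→d9:-→d10:-→d11:-→d12:-→d13:H4 -> H4
  lookup 167.132.0.24: bits 10100111100001 walk d0:-→d1:-→d2:-→d3:-→d4:-→d5:-→d6:-→d7:-→d8:-→d9:-→d10:-→d11:-→d12:-→d13:H4→d14:H0 -> H0
  + 68.161.0.0/16 (H2) depth=16
  del 68.161.55.0/24 (clear depth 24)
  + 153.240.0.0/12 (H4) depth=12
  + 167.134.0.0/16 (H4) depth=16
  lookup 68.161.0.0: bits 010001001010000100 walk d0:-→d1:-→d2:-→d3:-→d4:-→d5:-→d6:-→d7:-→d8:-→d9:-→d10:-→d11:-→d12:-→d13:-→d14:-→d15:-→d16:H2→d17:-→d18:- -> H2
  lookup 68.161.48.0: bits 010001001010000100110 walk d0:-→d1:-→d2:-→d3:-→d4:-→d5:-→d6:-→d7:-→d8:-→d9:-→d10:-→d11:-→d12:-→d13:-→d14:-→d15:-→d16:H2→d17:-→d18:-→d19:-→d20:H0→d21:- -> H0
  + 68.0.0.0/8 (H4) depth=8
  + 68.161.55.192/26 (H4) depth=26
  + 152.0.0.0/5 (H2) depth=5
  lookup 167.134.225.150: bits 101001111000011011100 walk d0:-→d1:-→d2:-→d3:-→d4:-→d5:-→d6:-→d7:-→d8:-→d9:-→d10:-→d11:-→d12:-→d13:H4→d14:H0→d15:-→d16:H4→d17:-→d18:-→d19:-→d20:-→d21:H3 -> H3
  lookup 153.240.0.7: bits 100110011111 walk d0:-→d1:-→d2:-→d3:-→d4:-→d5:H2→d6:-→d7:-→d8:H4→d9:-→d10:-→d11:-→d12:H4 -> H4
  lookup 68.161.55.203: bits 0100010010100001001101111100101 walk d0:-→d1:-→d2:-→d3:-→d4:-→d5:-→d6:-→d7:-→d8:H4→d9:-→d10:-→d11:-→d12:-→d13:-→d14:-→d15:-→d16:H2→d17:-→d18:-→d19:-→d20:H0→d21:-→d22:-→d23:-→d24:-→d25:-→d26:H4→d27:-→d28:-→d29:-→d30:-→d31:H3 -> H3

== LOOKUPS ==
["H0","H1","H0","no-route","H3","H4","H0","H2","H0","H3","H4","H3"]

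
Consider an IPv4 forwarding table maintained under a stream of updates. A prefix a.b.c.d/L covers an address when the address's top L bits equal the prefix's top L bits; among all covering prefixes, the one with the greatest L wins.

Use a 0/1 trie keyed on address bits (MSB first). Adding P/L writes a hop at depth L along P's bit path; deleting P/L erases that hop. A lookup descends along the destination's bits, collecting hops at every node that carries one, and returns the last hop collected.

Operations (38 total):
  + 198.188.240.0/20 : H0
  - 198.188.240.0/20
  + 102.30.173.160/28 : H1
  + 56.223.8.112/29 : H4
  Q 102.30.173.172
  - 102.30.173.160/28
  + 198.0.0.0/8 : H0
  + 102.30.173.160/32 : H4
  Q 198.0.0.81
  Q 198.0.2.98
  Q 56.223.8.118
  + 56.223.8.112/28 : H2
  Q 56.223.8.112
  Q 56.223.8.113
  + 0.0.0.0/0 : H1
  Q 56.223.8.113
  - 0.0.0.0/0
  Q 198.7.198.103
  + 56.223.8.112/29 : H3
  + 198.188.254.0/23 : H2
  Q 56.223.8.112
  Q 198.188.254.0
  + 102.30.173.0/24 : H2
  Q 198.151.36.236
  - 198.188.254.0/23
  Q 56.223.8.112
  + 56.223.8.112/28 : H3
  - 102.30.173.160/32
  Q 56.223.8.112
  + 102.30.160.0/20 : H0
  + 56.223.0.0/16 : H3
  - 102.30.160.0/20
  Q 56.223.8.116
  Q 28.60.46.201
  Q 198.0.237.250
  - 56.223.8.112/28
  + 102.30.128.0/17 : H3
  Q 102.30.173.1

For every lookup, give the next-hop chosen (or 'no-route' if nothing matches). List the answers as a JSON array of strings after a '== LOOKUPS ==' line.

Process each operation:
  + 198.188.240.0/20 (H0) depth=20
  del 198.188.240.0/20 (clear depth 20)
  + 102.30.173.160/28 (H1) depth=28
  + 56.223.8.112/29 (H4) depth=29
  lookup 102.30.173.172: bits 0110011000011110101011011010 walk d0:-→d1:-→d2:-→d3:-→d4:-→d5:-→d6:-→d7:-→d8:-→d9:-→d10:-→d11:-→d12:-→d13:-→d14:-→d15:-→d16:-→d17:-→d18:-→d19:-→d20:-→d21:-→d22:-→d23:-→d24:-→d25:-→d26:-→d27:-→d28:H1 -> H1
  del 102.30.173.160/28 (clear depth 28)
  + 198.0.0.0/8 (H0) depth=8
  + 102.30.173.160/32 (H4) depth=32
  lookup 198.0.0.81: bits 11000110 walk d0:-→d1:-→d2:-→d3:-→d4:-→d5:-→d6:-→d7:-→d8:H0 -> H0
  lookup 198.0.2.98: bits 11000110 walk d0:-→d1:-→d2:-→d3:-→d4:-→d5:-→d6:-→d7:-→d8:H0 -> H0
  lookup 56.223.8.118: bits 00111000110111110000100001110 walk d0:-→d1:-→d2:-→d3:-→d4:-→d5:-→d6:-→d7:-→d8:-→d9:-→d10:-→d11:-→d12:-→d13:-→d14:-→d15:-→d16:-→d17:-→d18:-→d19:-→d20:-→d21:-→d22:-→d23:-→d24:-→d25:-→d26:-→d27:-→d28:-→d29:H4 -> H4
  + 56.223.8.112/28 (H2) depth=28
  lookup 56.223.8.112: bits 00111000110111110000100001110 walk d0:-→d1:-→d2:-→d3:-→d4:-→d5:-→d6:-→d7:-→d8:-→d9:-→d10:-→d11:-→d12:-→d13:-→d14:-→d15:-→d16:-→d17:-→d18:-→d19:-→d20:-→d21:-→d22:-→d23:-→d24:-→d25:-→d26:-→d27:-→d28:H2→d29:H4 -> H4
  lookup 56.223.8.113: bits 00111000110111110000100001110 walk d0:-→d1:-→d2:-→d3:-→d4:-→d5:-→d6:-→d7:-→d8:-→d9:-→d10:-→d11:-→d12:-→d13:-→d14:-→d15:-→d16:-→d17:-→d18:-→d19:-→d20:-→d21:-→d22:-→d23:-→d24:-→d25:-→d26:-→d27:-→d28:H2→d29:H4 -> H4
  + 0.0.0.0/0 (H1) depth=0
  lookup 56.223.8.113: bits 00111000110111110000100001110 walk d0:H1→d1:-→d2:-→d3:-→d4:-→d5:-→d6:-→d7:-→d8:-→d9:-→d10:-→d11:-→d12:-→d13:-→d14:-→d15:-→d16:-→d17:-→d18:-→d19:-→d20:-→d21:-→d22:-→d23:-→d24:-→d25:-→d26:-→d27:-→d28:H2→d29:H4 -> H4
  del 0.0.0.0/0 (clear depth 0)
  lookup 198.7.198.103: bits 11000110 walk d0:-→d1:-→d2:-→d3:-→d4:-→d5:-→d6:-→d7:-→d8:H0 -> H0
  + 56.223.8.112/29 (H3) depth=29
  + 198.188.254.0/23 (H2) depth=23
  lookup 56.223.8.112: bits 00111000110111110000100001110 walk d0:-→d1:-→d2:-→d3:-→d4:-→d5:-→d6:-→d7:-→d8:-→d9:-→d10:-→d11:-→d12:-→d13:-→d14:-→d15:-→d16:-→d17:-→d18:-→d19:-→d20:-→d21:-→d22:-→d23:-→d24:-→d25:-→d26:-→d27:-→d28:H2→d29:H3 -> H3
  lookup 198.188.254.0: bits 11000110101111001111111 walk d0:-→d1:-→d2:-→d3:-→d4:-→d5:-→d6:-→d7:-→d8:H0→d9:-→d10:-→d11:-→d12:-→d13:-→d14:-→d15:-→d16:-→d17:-→d18:-→d19:-→d20:-→d21:-→d22:-→d23:H2 -> H2
  + 102.30.173.0/24 (H2) depth=24
  lookup 198.151.36.236: bits 1100011010 walk d0:-→d1:-→d2:-→d3:-→d4:-→d5:-→d6:-→d7:-→d8:H0→d9:-→d10:- -> H0
  del 198.188.254.0/23 (clear depth 23)
  lookup 56.223.8.112: bits 00111000110111110000100001110 walk d0:-→d1:-→d2:-→d3:-→d4:-→d5:-→d6:-→d7:-→d8:-→d9:-→d10:-→d11:-→d12:-→d13:-→d14:-→d15:-→d16:-→d17:-→d18:-→d19:-→d20:-→d21:-→d22:-→d23:-→d24:-→d25:-→d26:-→d27:-→d28:H2→d29:H3 -> H3
  + 56.223.8.112/28 (H3) depth=28
  del 102.30.173.160/32 (clear depth 32)
  lookup 56.223.8.112: bits 00111000110111110000100001110 walk d0:-→d1:-→d2:-→d3:-→d4:-→d5:-→d6:-→d7:-→d8:-→d9:-→d10:-→d11:-→d12:-→d13:-→d14:-→d15:-→d16:-→d17:-→d18:-→d19:-→d20:-→d21:-→d22:-→d23:-→d24:-→d25:-→d26:-→d27:-→d28:H3→d29:H3 -> H3
  + 102.30.160.0/20 (H0) depth=20
  + 56.223.0.0/16 (H3) depth=16
  del 102.30.160.0/20 (clear depth 20)
  lookup 56.223.8.116: bits 00111000110111110000100001110 walk d0:-→d1:-→d2:-→d3:-→d4:-→d5:-→d6:-→d7:-→d8:-→d9:-→d10:-→d11:-→d12:-→d13:-→d14:-→d15:-→d16:H3→d17:-→d18:-→d19:-→d20:-→d21:-→d22:-→d23:-→d24:-→d25:-→d26:-→d27:-→d28:H3→d29:H3 -> H3
  lookup 28.60.46.201: bits 00 walk d0:-→d1:-→d2:- -> no-route
  lookup 198.0.237.250: bits 11000110 walk d0:-→d1:-→d2:-→d3:-→d4:-→d5:-→d6:-→d7:-→d8:H0 -> H0
  del 56.223.8.112/28 (clear depth 28)
  + 102.30.128.0/17 (H3) depth=17
  lookup 102.30.173.1: bits 011001100001111010101101 walk d0:-→d1:-→d2:-→d3:-→d4:-→d5:-→d6:-→d7:-→d8:-→d9:-→d10:-→d11:-→d12:-→d13:-→d14:-→d15:-→d16:-→d17:H3→d18:-→d19:-→d20:-→d21:-→d22:-→d23:-→d24:H2 -> H2

== LOOKUPS ==
["H1","H0","H0","H4","H4","H4","H4","H0","H3","H2","H0","H3","H3","H3","no-route","H0","H2"]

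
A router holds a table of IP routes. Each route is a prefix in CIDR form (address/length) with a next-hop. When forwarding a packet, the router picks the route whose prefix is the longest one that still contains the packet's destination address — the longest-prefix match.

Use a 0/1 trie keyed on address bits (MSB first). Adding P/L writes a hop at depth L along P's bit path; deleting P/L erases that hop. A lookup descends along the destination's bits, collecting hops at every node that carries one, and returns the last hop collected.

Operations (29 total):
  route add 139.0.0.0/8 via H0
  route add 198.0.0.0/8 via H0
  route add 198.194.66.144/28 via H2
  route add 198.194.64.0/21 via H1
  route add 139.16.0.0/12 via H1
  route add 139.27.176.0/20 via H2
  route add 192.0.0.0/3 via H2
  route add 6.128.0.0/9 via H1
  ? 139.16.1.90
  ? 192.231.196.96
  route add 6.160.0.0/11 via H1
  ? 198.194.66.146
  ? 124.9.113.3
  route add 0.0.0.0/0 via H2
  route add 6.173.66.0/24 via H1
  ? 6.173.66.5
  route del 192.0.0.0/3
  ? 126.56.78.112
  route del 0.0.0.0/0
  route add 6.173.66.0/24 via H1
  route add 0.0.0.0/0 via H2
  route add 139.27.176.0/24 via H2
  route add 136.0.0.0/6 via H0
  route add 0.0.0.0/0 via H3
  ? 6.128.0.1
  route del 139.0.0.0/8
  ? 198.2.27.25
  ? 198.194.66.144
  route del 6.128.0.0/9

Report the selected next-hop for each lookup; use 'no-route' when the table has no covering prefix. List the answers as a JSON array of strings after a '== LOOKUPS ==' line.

Process each operation:
  add 139.0.0.0/8 -> H0 at depth 8
  add 198.0.0.0/8 -> H0 at depth 8
  add 198.194.66.144/28 -> H2 at depth 28
  add 198.194.64.0/21 -> H1 at depth 21
  add 139.16.0.0/12 -> H1 at depth 12
  add 139.27.176.0/20 -> H2 at depth 20
  add 192.0.0.0/3 -> H2 at depth 3
  add 6.128.0.0/9 -> H1 at depth 9
  lookup 139.16.1.90: bits 100010110001 walk d0:-→d1:-→d2:-→d3:-→d4:-→d5:-→d6:-→d7:-→d8:H0→d9:-→d10:-→d11:-→d12:H1 -> H1
  lookup 192.231.196.96: bits 11000 walk d0:-→d1:-→d2:-→d3:H2→d4:-→d5:- -> H2
  add 6.160.0.0/11 -> H1 at depth 11
  lookup 198.194.66.146: bits 1100011011000010010000101001 walk d0:-→d1:-→d2:-→d3:H2→d4:-→d5:-→d6:-→d7:-→d8:H0→d9:-→d10:-→d11:-→d12:-→d13:-→d14:-→d15:-→d16:-→d17:-→d18:-→d19:-→d20:-→d21:H1→d22:-→d23:-→d24:-→d25:-→d26:-→d27:-→d28:H2 -> H2
  lookup 124.9.113.3: bits 0 walk d0:-→d1:- -> no-route
  add 0.0.0.0/0 -> H2 at depth 0
  add 6.173.66.0/24 -> H1 at depth 24
  lookup 6.173.66.5: bits 000001101010110101000010 walk d0:H2→d1:-→d2:-→d3:-→d4:-→d5:-→d6:-→d7:-→d8:-→d9:H1→d10:-→d11:H1→d12:-→d13:-→d14:-→d15:-→d16:-→d17:-→d18:-→d19:-→d20:-→d21:-→d22:-→d23:-→d24:H1 -> H1
  - 192.0.0.0/3 clear@3
  lookup 126.56.78.112: bits 0 walk d0:H2→d1:- -> H2
  - 0.0.0.0/0 clear@0
  add 6.173.66.0/24 -> H1 at depth 24
  add 0.0.0.0/0 -> H2 at depth 0
  add 139.27.176.0/24 -> H2 at depth 24
  add 136.0.0.0/6 -> H0 at depth 6
  add 0.0.0.0/0 -> H3 at depth 0
  lookup 6.128.0.1: bits 0000011010 walk d0:H3→d1:-→d2:-→d3:-→d4:-→d5:-→d6:-→d7:-→d8:-→d9:H1→d10:- -> H1
  - 139.0.0.0/8 clear@8
  lookup 198.2.27.25: bits 11000110 walk d0:H3→d1:-→d2:-→d3:-→d4:-→d5:-→d6:-→d7:-→d8:H0 -> H0
  lookup 198.194.66.144: bits 1100011011000010010000101001 walk d0:H3→d1:-→d2:-→d3:-→d4:-→d5:-→d6:-→d7:-→d8:H0→d9:-→d10:-→d11:-→d12:-→d13:-→d14:-→d15:-→d16:-→d17:-→d18:-→d19:-→d20:-→d21:H1→d22:-→d23:-→d24:-→d25:-→d26:-→d27:-→d28:H2 -> H2
  - 6.128.0.0/9 clear@9

== LOOKUPS ==
["H1","H2","H2","no-route","H1","H2","H1","H0","H2"]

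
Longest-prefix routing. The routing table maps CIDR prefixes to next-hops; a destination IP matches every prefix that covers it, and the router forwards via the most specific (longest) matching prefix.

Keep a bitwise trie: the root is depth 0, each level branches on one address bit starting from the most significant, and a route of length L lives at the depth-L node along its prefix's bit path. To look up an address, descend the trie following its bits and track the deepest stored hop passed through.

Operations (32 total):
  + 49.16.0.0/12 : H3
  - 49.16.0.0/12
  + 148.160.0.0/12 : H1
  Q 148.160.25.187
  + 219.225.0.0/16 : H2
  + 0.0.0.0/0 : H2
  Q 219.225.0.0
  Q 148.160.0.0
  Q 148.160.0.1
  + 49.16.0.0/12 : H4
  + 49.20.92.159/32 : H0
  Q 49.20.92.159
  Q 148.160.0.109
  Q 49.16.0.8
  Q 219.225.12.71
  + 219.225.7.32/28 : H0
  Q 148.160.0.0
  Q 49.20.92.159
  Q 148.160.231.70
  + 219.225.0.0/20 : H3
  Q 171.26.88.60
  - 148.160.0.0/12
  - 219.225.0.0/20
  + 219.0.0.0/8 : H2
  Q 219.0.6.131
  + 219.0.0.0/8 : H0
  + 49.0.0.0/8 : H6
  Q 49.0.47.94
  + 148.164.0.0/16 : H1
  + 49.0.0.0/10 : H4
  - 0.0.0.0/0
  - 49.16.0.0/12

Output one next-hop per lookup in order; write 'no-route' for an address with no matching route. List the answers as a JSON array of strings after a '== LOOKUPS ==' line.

Process each operation:
  + 49.16.0.0/12 (H3) depth=12
  del 49.16.0.0/12 (clear depth 12)
  + 148.160.0.0/12 (H1) depth=12
  ? 148.160.25.187  path d0:-→d1:-→d2:-→d3:-→d4:-→d5:-→d6:-→d7:-→d8:-→d9:-→d10:-→d11:-→d12:H1  best=H1
  + 219.225.0.0/16 (H2) depth=16
  + 0.0.0.0/0 (H2) depth=0
  ? 219.225.0.0  path d0:H2→d1:-→d2:-→d3:-→d4:-→d5:-→d6:-→d7:-→d8:-→d9:-→d10:-→d11:-→d12:-→d13:-→d14:-→d15:-→d16:H2  best=H2
  ? 148.160.0.0  path d0:H2→d1:-→d2:-→d3:-→d4:-→d5:-→d6:-→d7:-→d8:-→d9:-→d10:-→d11:-→d12:H1  best=H1
  ? 148.160.0.1  path d0:H2→d1:-→d2:-→d3:-→d4:-→d5:-→d6:-→d7:-→d8:-→d9:-→d10:-→d11:-→d12:H1  best=H1
  + 49.16.0.0/12 (H4) depth=12
  + 49.20.92.159/32 (H0) depth=32
  ? 49.20.92.159  path d0:H2→d1:-→d2:-→d3:-→d4:-→d5:-→d6:-→d7:-→d8:-→d9:-→d10:-→d11:-→d12:H4→d13:-→d14:-→d15:-→d16:-→d17:-→d18:-→d19:-→d20:-→d21:-→d22:-→d23:-→d24:-→d25:-→d26:-→d27:-→d28:-→d29:-→d30:-→d31:-→d32:H0  best=H0
  ? 148.160.0.109  path d0:H2→d1:-→d2:-→d3:-→d4:-→d5:-→d6:-→d7:-→d8:-→d9:-→d10:-→d11:-→d12:H1  best=H1
  ? 49.16.0.8  path d0:H2→d1:-→d2:-→d3:-→d4:-→d5:-→d6:-→d7:-→d8:-→d9:-→d10:-→d11:-→d12:H4→d13:-  best=H4
  ? 219.225.12.71  path d0:H2→d1:-→d2:-→d3:-→d4:-→d5:-→d6:-→d7:-→d8:-→d9:-→d10:-→d11:-→d12:-→d13:-→d14:-→d15:-→d16:H2  best=H2
  + 219.225.7.32/28 (H0) depth=28
  ? 148.160.0.0  path d0:H2→d1:-→d2:-→d3:-→d4:-→d5:-→d6:-→d7:-→d8:-→d9:-→d10:-→d11:-→d12:H1  best=H1
  ? 49.20.92.159  path d0:H2→d1:-→d2:-→d3:-→d4:-→d5:-→d6:-→d7:-→d8:-→d9:-→d10:-→d11:-→d12:H4→d13:-→d14:-→d15:-→d16:-→d17:-→d18:-→d19:-→d20:-→d21:-→d22:-→d23:-→d24:-→d25:-→d26:-→d27:-→d28:-→d29:-→d30:-→d31:-→d32:H0  best=H0
  ? 148.160.231.70  path d0:H2→d1:-→d2:-→d3:-→d4:-→d5:-→d6:-→d7:-→d8:-→d9:-→d10:-→d11:-→d12:H1  best=H1
  + 219.225.0.0/20 (H3) depth=20
  ? 171.26.88.60  path d0:H2→d1:-→d2:-  best=H2
  del 148.160.0.0/12 (clear depth 12)
  del 219.225.0.0/20 (clear depth 20)
  + 219.0.0.0/8 (H2) depth=8
  ? 219.0.6.131  path d0:H2→d1:-→d2:-→d3:-→d4:-→d5:-→d6:-→d7:-→d8:H2  best=H2
  + 219.0.0.0/8 (H0) depth=8
  + 49.0.0.0/8 (H6) depth=8
  ? 49.0.47.94  path d0:H2→d1:-→d2:-→d3:-→d4:-→d5:-→d6:-→d7:-→d8:H6→d9:-→d10:-→d11:-  best=H6
  + 148.164.0.0/16 (H1) depth=16
  + 49.0.0.0/10 (H4) depth=10
  del 0.0.0.0/0 (clear depth 0)
  del 49.16.0.0/12 (clear depth 12)

== LOOKUPS ==
["H1","H2","H1","H1","H0","H1","H4","H2","H1","H0","H1","H2","H2","H6"]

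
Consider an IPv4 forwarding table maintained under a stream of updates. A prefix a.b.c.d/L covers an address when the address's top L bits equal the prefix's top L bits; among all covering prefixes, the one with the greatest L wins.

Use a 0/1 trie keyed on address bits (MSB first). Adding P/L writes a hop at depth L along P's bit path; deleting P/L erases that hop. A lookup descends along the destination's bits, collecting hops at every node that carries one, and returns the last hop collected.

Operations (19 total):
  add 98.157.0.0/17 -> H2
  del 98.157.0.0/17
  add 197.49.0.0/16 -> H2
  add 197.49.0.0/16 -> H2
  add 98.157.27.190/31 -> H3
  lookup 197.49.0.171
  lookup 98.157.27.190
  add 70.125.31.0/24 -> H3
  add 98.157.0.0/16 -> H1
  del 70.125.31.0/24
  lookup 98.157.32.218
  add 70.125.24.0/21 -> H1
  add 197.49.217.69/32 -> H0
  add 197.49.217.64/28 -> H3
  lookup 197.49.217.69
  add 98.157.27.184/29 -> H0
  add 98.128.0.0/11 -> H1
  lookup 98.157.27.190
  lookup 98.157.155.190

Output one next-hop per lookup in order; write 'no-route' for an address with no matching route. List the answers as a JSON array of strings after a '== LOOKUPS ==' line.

Trace:
  + 98.157.0.0/17 (H2) depth=17
  - 98.157.0.0/17 clear@17
  + 197.49.0.0/16 (H2) depth=16
  + 197.49.0.0/16 (H2) depth=16
  + 98.157.27.190/31 (H3) depth=31
  Q 197.49.0.171: descend 1100010100110001 ; hops seen [H2] ; pick H2
  Q 98.157.27.190: descend 0110001010011101000110111011111 ; hops seen [H3] ; pick H3
  + 70.125.31.0/24 (H3) depth=24
  + 98.157.0.0/16 (H1) depth=16
  - 70.125.31.0/24 clear@24
  Q 98.157.32.218: descend 011000101001110100 ; hops seen [H1] ; pick H1
  + 70.125.24.0/21 (H1) depth=21
  + 197.49.217.69/32 (H0) depth=32
  + 197.49.217.64/28 (H3) depth=28
  Q 197.49.217.69: descend 11000101001100011101100101000101 ; hops seen [H2,H3,H0] ; pick H0
  + 98.157.27.184/29 (H0) depth=29
  + 98.128.0.0/11 (H1) depth=11
  Q 98.157.27.190: descend 0110001010011101000110111011111 ; hops seen [H1,H1,H0,H3] ; pick H3
  Q 98.157.155.190: descend 0110001010011101 ; hops seen [H1,H1] ; pick H1

== LOOKUPS ==
["H2","H3","H1","H0","H3","H1"]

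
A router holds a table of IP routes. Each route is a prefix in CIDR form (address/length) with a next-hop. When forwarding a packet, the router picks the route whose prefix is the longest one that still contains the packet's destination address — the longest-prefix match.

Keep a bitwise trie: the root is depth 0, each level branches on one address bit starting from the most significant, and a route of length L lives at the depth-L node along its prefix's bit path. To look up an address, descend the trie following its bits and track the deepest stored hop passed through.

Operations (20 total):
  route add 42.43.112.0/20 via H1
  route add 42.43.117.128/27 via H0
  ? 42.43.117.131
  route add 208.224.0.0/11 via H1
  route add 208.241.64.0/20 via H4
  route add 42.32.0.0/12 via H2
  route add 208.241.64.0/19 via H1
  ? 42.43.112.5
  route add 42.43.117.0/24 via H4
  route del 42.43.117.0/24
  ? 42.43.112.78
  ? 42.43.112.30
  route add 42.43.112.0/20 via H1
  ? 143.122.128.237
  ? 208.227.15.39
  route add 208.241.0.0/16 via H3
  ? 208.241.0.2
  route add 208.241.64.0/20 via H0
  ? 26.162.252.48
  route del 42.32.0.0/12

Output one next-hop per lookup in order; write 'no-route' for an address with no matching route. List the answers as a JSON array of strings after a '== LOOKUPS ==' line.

Trace:
  + 42.43.112.0/20 (H1) depth=20
  + 42.43.117.128/27 (H0) depth=27
  ? 42.43.117.131  path d0:-→d1:-→d2:-→d3:-→d4:-→d5:-→d6:-→d7:-→d8:-→d9:-→d10:-→d11:-→d12:-→d13:-→d14:-→d15:-→d16:-→d17:-→d18:-→d19:-→d20:H1→d21:-→d22:-→d23:-→d24:-→d25:-→d26:-→d27:H0  best=H0
  + 208.224.0.0/11 (H1) depth=11
  + 208.241.64.0/20 (H4) depth=20
  + 42.32.0.0/12 (H2) depth=12
  + 208.241.64.0/19 (H1) depth=19
  ? 42.43.112.5  path d0:-→d1:-→d2:-→d3:-→d4:-→d5:-→d6:-→d7:-→d8:-→d9:-→d10:-→d11:-→d12:H2→d13:-→d14:-→d15:-→d16:-→d17:-→d18:-→d19:-→d20:H1→d21:-  best=H1
  + 42.43.117.0/24 (H4) depth=24
  del 42.43.117.0/24 (clear depth 24)
  ? 42.43.112.78  path d0:-→d1:-→d2:-→d3:-→d4:-→d5:-→d6:-→d7:-→d8:-→d9:-→d10:-→d11:-→d12:H2→d13:-→d14:-→d15:-→d16:-→d17:-→d18:-→d19:-→d20:H1→d21:-  best=H1
  ? 42.43.112.30  path d0:-→d1:-→d2:-→d3:-→d4:-→d5:-→d6:-→d7:-→d8:-→d9:-→d10:-→d11:-→d12:H2→d13:-→d14:-→d15:-→d16:-→d17:-→d18:-→d19:-→d20:H1→d21:-  best=H1
  + 42.43.112.0/20 (H1) depth=20
  ? 143.122.128.237  path d0:-→d1:-  best=no-route
  ? 208.227.15.39  path d0:-→d1:-→d2:-→d3:-→d4:-→d5:-→d6:-→d7:-→d8:-→d9:-→d10:-→d11:H1  best=H1
  + 208.241.0.0/16 (H3) depth=16
  ? 208.241.0.2  path d0:-→d1:-→d2:-→d3:-→d4:-→d5:-→d6:-→d7:-→d8:-→d9:-→d10:-→d11:H1→d12:-→d13:-→d14:-→d15:-→d16:H3→d17:-  best=H3
  + 208.241.64.0/20 (H0) depth=20
  ? 26.162.252.48  path d0:-→d1:-→d2:-  best=no-route
  del 42.32.0.0/12 (clear depth 12)

== LOOKUPS ==
["H0","H1","H1","H1","no-route","H1","H3","no-route"]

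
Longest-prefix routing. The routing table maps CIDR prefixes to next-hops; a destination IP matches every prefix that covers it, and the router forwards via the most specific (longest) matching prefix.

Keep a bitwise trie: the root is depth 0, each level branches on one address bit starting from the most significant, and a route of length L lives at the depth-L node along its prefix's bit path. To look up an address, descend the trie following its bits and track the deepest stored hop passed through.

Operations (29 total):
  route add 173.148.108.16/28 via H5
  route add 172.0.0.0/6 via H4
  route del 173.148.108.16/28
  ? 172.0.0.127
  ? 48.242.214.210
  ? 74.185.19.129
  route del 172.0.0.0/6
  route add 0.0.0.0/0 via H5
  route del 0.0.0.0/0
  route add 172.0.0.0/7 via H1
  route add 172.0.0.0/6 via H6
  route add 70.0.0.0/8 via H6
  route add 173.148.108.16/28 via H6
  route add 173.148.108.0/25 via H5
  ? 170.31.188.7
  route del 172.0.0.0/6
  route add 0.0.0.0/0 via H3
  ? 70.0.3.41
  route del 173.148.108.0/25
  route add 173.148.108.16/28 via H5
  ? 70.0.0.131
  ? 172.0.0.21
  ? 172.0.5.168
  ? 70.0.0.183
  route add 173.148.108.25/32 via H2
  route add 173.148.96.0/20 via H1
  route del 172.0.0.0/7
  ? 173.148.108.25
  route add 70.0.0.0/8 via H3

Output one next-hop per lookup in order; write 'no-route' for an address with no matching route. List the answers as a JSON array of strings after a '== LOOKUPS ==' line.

Trace:
  add 173.148.108.16/28 -> H5 at depth 28
  add 172.0.0.0/6 -> H4 at depth 6
  del 173.148.108.16/28 (clear depth 28)
  lookup 172.0.0.127: bits 1010110 walk d0:-→d1:-→d2:-→d3:-→d4:-→d5:-→d6:H4→d7:- -> H4
  lookup 48.242.214.210: bits ε walk d0:- -> no-route
  lookup 74.185.19.129: bits ε walk d0:- -> no-route
  del 172.0.0.0/6 (clear depth 6)
  add 0.0.0.0/0 -> H5 at depth 0
  del 0.0.0.0/0 (clear depth 0)
  add 172.0.0.0/7 -> H1 at depth 7
  add 172.0.0.0/6 -> H6 at depth 6
  add 70.0.0.0/8 -> H6 at depth 8
  add 173.148.108.16/28 -> H6 at depth 28
  add 173.148.108.0/25 -> H5 at depth 25
  lookup 170.31.188.7: bits 10101 walk d0:-→d1:-→d2:-→d3:-→d4:-→d5:- -> no-route
  del 172.0.0.0/6 (clear depth 6)
  add 0.0.0.0/0 -> H3 at depth 0
  lookup 70.0.3.41: bits 01000110 walk d0:H3→d1:-→d2:-→d3:-→d4:-→d5:-→d6:-→d7:-→d8:H6 -> H6
  del 173.148.108.0/25 (clear depth 25)
  add 173.148.108.16/28 -> H5 at depth 28
  lookup 70.0.0.131: bits 01000110 walk d0:H3→d1:-→d2:-→d3:-→d4:-→d5:-→d6:-→d7:-→d8:H6 -> H6
  lookup 172.0.0.21: bits 1010110 walk d0:H3→d1:-→d2:-→d3:-→d4:-→d5:-→d6:-→d7:H1 -> H1
  lookup 172.0.5.168: bits 1010110 walk d0:H3→d1:-→d2:-→d3:-→d4:-→d5:-→d6:-→d7:H1 -> H1
  lookup 70.0.0.183: bits 01000110 walk d0:H3→d1:-→d2:-→d3:-→d4:-→d5:-→d6:-→d7:-→d8:H6 -> H6
  add 173.148.108.25/32 -> H2 at depth 32
  add 173.148.96.0/20 -> H1 at depth 20
  del 172.0.0.0/7 (clear depth 7)
  lookup 173.148.108.25: bits 10101101100101000110110000011001 walk d0:H3→d1:-→d2:-→d3:-→d4:-→d5:-→d6:-→d7:-→d8:-→d9:-→d10:-→d11:-→d12:-→d13:-→d14:-→d15:-→d16:-→d17:-→d18:-→d19:-→d20:H1→d21:-→d22:-→d23:-→d24:-→d25:-→d26:-→d27:-→d28:H5→d29:-→d30:-→d31:-→d32:H2 -> H2
  add 70.0.0.0/8 -> H3 at depth 8

== LOOKUPS ==
["H4","no-route","no-route","no-route","H6","H6","H1","H1","H6","H2"]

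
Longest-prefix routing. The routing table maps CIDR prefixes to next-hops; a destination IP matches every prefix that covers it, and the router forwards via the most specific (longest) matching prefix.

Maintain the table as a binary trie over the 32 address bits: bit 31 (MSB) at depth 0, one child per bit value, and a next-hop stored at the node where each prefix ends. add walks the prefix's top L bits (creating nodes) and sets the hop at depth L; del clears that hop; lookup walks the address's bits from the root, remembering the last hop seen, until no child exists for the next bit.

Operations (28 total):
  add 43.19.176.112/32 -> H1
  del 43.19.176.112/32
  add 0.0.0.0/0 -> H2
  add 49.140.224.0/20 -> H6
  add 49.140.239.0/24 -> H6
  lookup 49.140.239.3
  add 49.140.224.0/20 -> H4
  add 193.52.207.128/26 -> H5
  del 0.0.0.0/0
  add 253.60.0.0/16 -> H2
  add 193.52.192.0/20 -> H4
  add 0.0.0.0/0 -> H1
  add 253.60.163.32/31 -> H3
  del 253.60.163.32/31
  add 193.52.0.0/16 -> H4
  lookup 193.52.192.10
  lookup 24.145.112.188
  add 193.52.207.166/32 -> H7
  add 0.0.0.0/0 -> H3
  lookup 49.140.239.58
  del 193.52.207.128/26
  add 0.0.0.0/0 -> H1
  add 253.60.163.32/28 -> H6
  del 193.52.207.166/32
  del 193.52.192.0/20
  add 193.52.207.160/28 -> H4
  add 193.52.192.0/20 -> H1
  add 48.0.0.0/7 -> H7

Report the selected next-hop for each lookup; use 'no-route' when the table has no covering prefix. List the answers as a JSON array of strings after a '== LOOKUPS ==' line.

Apply in order:
  + 43.19.176.112/32 (H1) depth=32
  - 43.19.176.112/32 clear@32
  + 0.0.0.0/0 (H2) depth=0
  + 49.140.224.0/20 (H6) depth=20
  + 49.140.239.0/24 (H6) depth=24
  Q 49.140.239.3: descend 001100011000110011101111 ; hops seen [H2,H6,H6] ; pick H6
  + 49.140.224.0/20 (H4) depth=20
  + 193.52.207.128/26 (H5) depth=26
  - 0.0.0.0/0 clear@0
  + 253.60.0.0/16 (H2) depth=16
  + 193.52.192.0/20 (H4) depth=20
  + 0.0.0.0/0 (H1) depth=0
  + 253.60.163.32/31 (H3) depth=31
  - 253.60.163.32/31 clear@31
  + 193.52.0.0/16 (H4) depth=16
  Q 193.52.192.10: descend 11000001001101001100 ; hops seen [H1,H4,H4] ; pick H4
  Q 24.145.112.188: descend 00 ; hops seen [H1] ; pick H1
  + 193.52.207.166/32 (H7) depth=32
  + 0.0.0.0/0 (H3) depth=0
  Q 49.140.239.58: descend 001100011000110011101111 ; hops seen [H3,H4,H6] ; pick H6
  - 193.52.207.128/26 clear@26
  + 0.0.0.0/0 (H1) depth=0
  + 253.60.163.32/28 (H6) depth=28
  - 193.52.207.166/32 clear@32
  - 193.52.192.0/20 clear@20
  + 193.52.207.160/28 (H4) depth=28
  + 193.52.192.0/20 (H1) depth=20
  + 48.0.0.0/7 (H7) depth=7

== LOOKUPS ==
["H6","H4","H1","H6"]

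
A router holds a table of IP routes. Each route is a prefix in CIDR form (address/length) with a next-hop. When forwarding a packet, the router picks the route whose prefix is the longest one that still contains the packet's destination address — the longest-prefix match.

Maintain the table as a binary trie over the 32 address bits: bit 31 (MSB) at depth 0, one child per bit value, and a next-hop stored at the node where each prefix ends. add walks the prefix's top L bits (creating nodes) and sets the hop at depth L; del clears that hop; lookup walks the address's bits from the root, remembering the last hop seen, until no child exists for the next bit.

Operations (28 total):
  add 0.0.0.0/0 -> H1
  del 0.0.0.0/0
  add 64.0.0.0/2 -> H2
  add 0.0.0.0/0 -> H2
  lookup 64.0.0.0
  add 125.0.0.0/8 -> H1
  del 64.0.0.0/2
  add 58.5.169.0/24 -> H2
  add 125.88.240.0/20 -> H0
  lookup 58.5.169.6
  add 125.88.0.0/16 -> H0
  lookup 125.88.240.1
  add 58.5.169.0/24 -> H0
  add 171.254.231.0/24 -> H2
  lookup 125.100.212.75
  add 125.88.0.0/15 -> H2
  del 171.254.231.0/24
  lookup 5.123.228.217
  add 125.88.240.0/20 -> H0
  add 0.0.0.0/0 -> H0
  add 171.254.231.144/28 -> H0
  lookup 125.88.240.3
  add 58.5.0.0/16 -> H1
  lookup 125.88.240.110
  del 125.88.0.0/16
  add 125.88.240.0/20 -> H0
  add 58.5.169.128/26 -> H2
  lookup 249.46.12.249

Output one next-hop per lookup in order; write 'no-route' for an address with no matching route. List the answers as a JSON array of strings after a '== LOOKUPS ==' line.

Trace:
  add 0.0.0.0/0 -> H1 at depth 0
  - 0.0.0.0/0 clear@0
  add 64.0.0.0/2 -> H2 at depth 2
  add 0.0.0.0/0 -> H2 at depth 0
  lookup 64.0.0.0: bits 01 walk d0:H2→d1:-→d2:H2 -> H2
  add 125.0.0.0/8 -> H1 at depth 8
  - 64.0.0.0/2 clear@2
  add 58.5.169.0/24 -> H2 at depth 24
  add 125.88.240.0/20 -> H0 at depth 20
  lookup 58.5.169.6: bits 001110100000010110101001 walk d0:H2→d1:-→d2:-→d3:-→d4:-→d5:-→d6:-→d7:-→d8:-→d9:-→d10:-→d11:-→d12:-→d13:-→d14:-→d15:-→d16:-→d17:-→d18:-→d19:-→d20:-→d21:-→d22:-→d23:-→d24:H2 -> H2
  add 125.88.0.0/16 -> H0 at depth 16
  lookup 125.88.240.1: bits 01111101010110001111 walk d0:H2→d1:-→d2:-→d3:-→d4:-→d5:-→d6:-→d7:-→d8:H1→d9:-→d10:-→d11:-→d12:-→d13:-→d14:-→d15:-→d16:H0→d17:-→d18:-→d19:-→d20:H0 -> H0
  add 58.5.169.0/24 -> H0 at depth 24
  add 171.254.231.0/24 -> H2 at depth 24
  lookup 125.100.212.75: bits 0111110101 walk d0:H2→d1:-→d2:-→d3:-→d4:-→d5:-→d6:-→d7:-→d8:H1→d9:-→d10:- -> H1
  add 125.88.0.0/15 -> H2 at depth 15
  - 171.254.231.0/24 clear@24
  lookup 5.123.228.217: bits 00 walk d0:H2→d1:-→d2:- -> H2
  add 125.88.240.0/20 -> H0 at depth 20
  add 0.0.0.0/0 -> H0 at depth 0
  add 171.254.231.144/28 -> H0 at depth 28
  lookup 125.88.240.3: bits 01111101010110001111 walk d0:H0→d1:-→d2:-→d3:-→d4:-→d5:-→d6:-→d7:-→d8:H1→d9:-→d10:-→d11:-→d12:-→d13:-→d14:-→d15:H2→d16:H0→d17:-→d18:-→d19:-→d20:H0 -> H0
  add 58.5.0.0/16 -> H1 at depth 16
  lookup 125.88.240.110: bits 01111101010110001111 walk d0:H0→d1:-→d2:-→d3:-→d4:-→d5:-→d6:-→d7:-→d8:H1→d9:-→d10:-→d11:-→d12:-→d13:-→d14:-→d15:H2→d16:H0→d17:-→d18:-→d19:-→d20:H0 -> H0
  - 125.88.0.0/16 clear@16
  add 125.88.240.0/20 -> H0 at depth 20
  add 58.5.169.128/26 -> H2 at depth 26
  lookup 249.46.12.249: bits 1 walk d0:H0→d1:- -> H0

== LOOKUPS ==
["H2","H2","H0","H1","H2","H0","H0","H0"]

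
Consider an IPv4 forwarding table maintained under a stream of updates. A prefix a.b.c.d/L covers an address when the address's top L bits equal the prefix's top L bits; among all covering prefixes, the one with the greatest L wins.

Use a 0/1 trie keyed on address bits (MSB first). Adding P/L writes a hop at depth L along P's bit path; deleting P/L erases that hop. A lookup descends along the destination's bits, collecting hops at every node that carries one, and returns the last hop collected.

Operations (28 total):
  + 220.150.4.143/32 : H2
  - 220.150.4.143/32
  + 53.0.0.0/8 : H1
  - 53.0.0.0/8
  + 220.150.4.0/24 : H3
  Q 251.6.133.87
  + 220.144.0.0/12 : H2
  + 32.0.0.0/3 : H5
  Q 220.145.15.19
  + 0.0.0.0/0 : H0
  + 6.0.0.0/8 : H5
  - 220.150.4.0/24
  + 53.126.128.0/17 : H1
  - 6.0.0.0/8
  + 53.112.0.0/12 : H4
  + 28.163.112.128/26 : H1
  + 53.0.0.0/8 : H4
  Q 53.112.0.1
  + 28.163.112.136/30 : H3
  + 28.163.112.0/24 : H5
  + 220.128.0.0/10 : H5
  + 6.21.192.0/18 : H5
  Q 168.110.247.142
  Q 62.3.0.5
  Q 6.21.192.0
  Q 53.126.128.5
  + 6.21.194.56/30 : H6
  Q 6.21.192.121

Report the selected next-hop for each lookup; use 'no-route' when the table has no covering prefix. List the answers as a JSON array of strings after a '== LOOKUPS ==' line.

Apply in order:
  add 220.150.4.143/32 -> H2 at depth 32
  - 220.150.4.143/32 clear@32
  add 53.0.0.0/8 -> H1 at depth 8
  - 53.0.0.0/8 clear@8
  add 220.150.4.0/24 -> H3 at depth 24
  lookup 251.6.133.87: bits 11 walk d0:-→d1:-→d2:- -> no-route
  add 220.144.0.0/12 -> H2 at depth 12
  add 32.0.0.0/3 -> H5 at depth 3
  lookup 220.145.15.19: bits 1101110010010 walk d0:-→d1:-→d2:-→d3:-→d4:-→d5:-→d6:-→d7:-→d8:-→d9:-→d10:-→d11:-→d12:H2→d13:- -> H2
  add 0.0.0.0/0 -> H0 at depth 0
  add 6.0.0.0/8 -> H5 at depth 8
  - 220.150.4.0/24 clear@24
  add 53.126.128.0/17 -> H1 at depth 17
  - 6.0.0.0/8 clear@8
  add 53.112.0.0/12 -> H4 at depth 12
  add 28.163.112.128/26 -> H1 at depth 26
  add 53.0.0.0/8 -> H4 at depth 8
  lookup 53.112.0.1: bits 001101010111 walk d0:H0→d1:-→d2:-→d3:H5→d4:-→d5:-→d6:-→d7:-→d8:H4→d9:-→d10:-→d11:-→d12:H4 -> H4
  add 28.163.112.136/30 -> H3 at depth 30
  add 28.163.112.0/24 -> H5 at depth 24
  add 220.128.0.0/10 -> H5 at depth 10
  add 6.21.192.0/18 -> H5 at depth 18
  lookup 168.110.247.142: bits 1 walk d0:H0→d1:- -> H0
  lookup 62.3.0.5: bits 0011 walk d0:H0→d1:-→d2:-→d3:H5→d4:- -> H5
  lookup 6.21.192.0: bits 000001100001010111 walk d0:H0→d1:-→d2:-→d3:-→d4:-→d5:-→d6:-→d7:-→d8:-→d9:-→d10:-→d11:-→d12:-→d13:-→d14:-→d15:-→d16:-→d17:-→d18:H5 -> H5
  lookup 53.126.128.5: bits 00110101011111101 walk d0:H0→d1:-→d2:-→d3:H5→d4:-→d5:-→d6:-→d7:-→d8:H4→d9:-→d10:-→d11:-→d12:H4→d13:-→d14:-→d15:-→d16:-→d17:H1 -> H1
  add 6.21.194.56/30 -> H6 at depth 30
  lookup 6.21.192.121: bits 0000011000010101110000 walk d0:H0→d1:-→d2:-→d3:-→d4:-→d5:-→d6:-→d7:-→d8:-→d9:-→d10:-→d11:-→d12:-→d13:-→d14:-→d15:-→d16:-→d17:-→d18:H5→d19:-→d20:-→d21:-→d22:- -> H5

== LOOKUPS ==
["no-route","H2","H4","H0","H5","H5","H1","H5"]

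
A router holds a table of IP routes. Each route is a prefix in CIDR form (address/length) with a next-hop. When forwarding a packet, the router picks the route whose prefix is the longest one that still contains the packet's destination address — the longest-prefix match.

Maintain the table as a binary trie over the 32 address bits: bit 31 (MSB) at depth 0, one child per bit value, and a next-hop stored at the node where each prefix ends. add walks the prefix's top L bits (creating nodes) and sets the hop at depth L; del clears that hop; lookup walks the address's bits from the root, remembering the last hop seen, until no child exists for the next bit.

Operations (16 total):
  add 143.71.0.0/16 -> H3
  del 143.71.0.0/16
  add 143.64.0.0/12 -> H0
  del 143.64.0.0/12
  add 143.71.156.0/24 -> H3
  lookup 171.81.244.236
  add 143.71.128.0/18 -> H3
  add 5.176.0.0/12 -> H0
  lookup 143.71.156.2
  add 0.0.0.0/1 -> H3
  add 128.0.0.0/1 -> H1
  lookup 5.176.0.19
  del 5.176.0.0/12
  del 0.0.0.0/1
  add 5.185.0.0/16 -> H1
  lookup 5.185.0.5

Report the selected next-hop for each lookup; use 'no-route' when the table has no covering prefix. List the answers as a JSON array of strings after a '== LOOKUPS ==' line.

Trace:
  add 143.71.0.0/16 -> H3 at depth 16
  del 143.71.0.0/16 (clear depth 16)
  add 143.64.0.0/12 -> H0 at depth 12
  del 143.64.0.0/12 (clear depth 12)
  add 143.71.156.0/24 -> H3 at depth 24
  ? 171.81.244.236  path d0:-→d1:-→d2:-  best=no-route
  add 143.71.128.0/18 -> H3 at depth 18
  add 5.176.0.0/12 -> H0 at depth 12
  ? 143.71.156.2  path d0:-→d1:-→d2:-→d3:-→d4:-→d5:-→d6:-→d7:-→d8:-→d9:-→d10:-→d11:-→d12:-→d13:-→d14:-→d15:-→d16:-→d17:-→d18:H3→d19:-→d20:-→d21:-→d22:-→d23:-→d24:H3  best=H3
  add 0.0.0.0/1 -> H3 at depth 1
  add 128.0.0.0/1 -> H1 at depth 1
  ? 5.176.0.19  path d0:-→d1:H3→d2:-→d3:-→d4:-→d5:-→d6:-→d7:-→d8:-→d9:-→d10:-→d11:-→d12:H0  best=H0
  del 5.176.0.0/12 (clear depth 12)
  del 0.0.0.0/1 (clear depth 1)
  add 5.185.0.0/16 -> H1 at depth 16
  ? 5.185.0.5  path d0:-→d1:-→d2:-→d3:-→d4:-→d5:-→d6:-→d7:-→d8:-→d9:-→d10:-→d11:-→d12:-→d13:-→d14:-→d15:-→d16:H1  best=H1

== LOOKUPS ==
["no-route","H3","H0","H1"]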